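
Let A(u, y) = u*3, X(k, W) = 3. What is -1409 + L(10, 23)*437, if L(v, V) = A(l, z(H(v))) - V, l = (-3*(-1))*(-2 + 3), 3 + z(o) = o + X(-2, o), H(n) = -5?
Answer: -7527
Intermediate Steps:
z(o) = o (z(o) = -3 + (o + 3) = -3 + (3 + o) = o)
l = 3 (l = 3*1 = 3)
A(u, y) = 3*u
L(v, V) = 9 - V (L(v, V) = 3*3 - V = 9 - V)
-1409 + L(10, 23)*437 = -1409 + (9 - 1*23)*437 = -1409 + (9 - 23)*437 = -1409 - 14*437 = -1409 - 6118 = -7527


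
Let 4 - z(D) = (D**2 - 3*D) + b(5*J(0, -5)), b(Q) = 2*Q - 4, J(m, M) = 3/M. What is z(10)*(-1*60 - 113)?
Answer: 9688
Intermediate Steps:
b(Q) = -4 + 2*Q
z(D) = 14 - D**2 + 3*D (z(D) = 4 - ((D**2 - 3*D) + (-4 + 2*(5*(3/(-5))))) = 4 - ((D**2 - 3*D) + (-4 + 2*(5*(3*(-1/5))))) = 4 - ((D**2 - 3*D) + (-4 + 2*(5*(-3/5)))) = 4 - ((D**2 - 3*D) + (-4 + 2*(-3))) = 4 - ((D**2 - 3*D) + (-4 - 6)) = 4 - ((D**2 - 3*D) - 10) = 4 - (-10 + D**2 - 3*D) = 4 + (10 - D**2 + 3*D) = 14 - D**2 + 3*D)
z(10)*(-1*60 - 113) = (14 - 1*10**2 + 3*10)*(-1*60 - 113) = (14 - 1*100 + 30)*(-60 - 113) = (14 - 100 + 30)*(-173) = -56*(-173) = 9688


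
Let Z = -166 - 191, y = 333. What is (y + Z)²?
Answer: 576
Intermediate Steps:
Z = -357
(y + Z)² = (333 - 357)² = (-24)² = 576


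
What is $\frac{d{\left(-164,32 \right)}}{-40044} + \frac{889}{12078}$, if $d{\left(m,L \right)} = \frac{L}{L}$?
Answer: $\frac{5931173}{80608572} \approx 0.07358$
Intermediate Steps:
$d{\left(m,L \right)} = 1$
$\frac{d{\left(-164,32 \right)}}{-40044} + \frac{889}{12078} = 1 \frac{1}{-40044} + \frac{889}{12078} = 1 \left(- \frac{1}{40044}\right) + 889 \cdot \frac{1}{12078} = - \frac{1}{40044} + \frac{889}{12078} = \frac{5931173}{80608572}$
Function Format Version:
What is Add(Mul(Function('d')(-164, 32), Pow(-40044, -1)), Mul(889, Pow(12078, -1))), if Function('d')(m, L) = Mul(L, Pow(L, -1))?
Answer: Rational(5931173, 80608572) ≈ 0.073580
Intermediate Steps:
Function('d')(m, L) = 1
Add(Mul(Function('d')(-164, 32), Pow(-40044, -1)), Mul(889, Pow(12078, -1))) = Add(Mul(1, Pow(-40044, -1)), Mul(889, Pow(12078, -1))) = Add(Mul(1, Rational(-1, 40044)), Mul(889, Rational(1, 12078))) = Add(Rational(-1, 40044), Rational(889, 12078)) = Rational(5931173, 80608572)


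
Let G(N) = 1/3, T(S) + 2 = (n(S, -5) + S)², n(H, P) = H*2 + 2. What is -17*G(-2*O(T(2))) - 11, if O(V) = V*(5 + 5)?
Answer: -50/3 ≈ -16.667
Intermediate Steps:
n(H, P) = 2 + 2*H (n(H, P) = 2*H + 2 = 2 + 2*H)
T(S) = -2 + (2 + 3*S)² (T(S) = -2 + ((2 + 2*S) + S)² = -2 + (2 + 3*S)²)
O(V) = 10*V (O(V) = V*10 = 10*V)
G(N) = ⅓
-17*G(-2*O(T(2))) - 11 = -17*⅓ - 11 = -17/3 - 11 = -50/3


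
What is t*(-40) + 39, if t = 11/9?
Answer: -89/9 ≈ -9.8889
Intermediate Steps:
t = 11/9 (t = 11*(1/9) = 11/9 ≈ 1.2222)
t*(-40) + 39 = (11/9)*(-40) + 39 = -440/9 + 39 = -89/9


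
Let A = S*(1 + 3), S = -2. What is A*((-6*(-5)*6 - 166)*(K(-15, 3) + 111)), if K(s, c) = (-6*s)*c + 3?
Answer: -43008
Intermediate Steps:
K(s, c) = 3 - 6*c*s (K(s, c) = -6*c*s + 3 = 3 - 6*c*s)
A = -8 (A = -2*(1 + 3) = -2*4 = -8)
A*((-6*(-5)*6 - 166)*(K(-15, 3) + 111)) = -8*(-6*(-5)*6 - 166)*((3 - 6*3*(-15)) + 111) = -8*(30*6 - 166)*((3 + 270) + 111) = -8*(180 - 166)*(273 + 111) = -112*384 = -8*5376 = -43008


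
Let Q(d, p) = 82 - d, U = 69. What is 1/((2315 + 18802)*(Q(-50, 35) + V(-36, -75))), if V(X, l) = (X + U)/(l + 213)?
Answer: 46/128454711 ≈ 3.5810e-7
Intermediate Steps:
V(X, l) = (69 + X)/(213 + l) (V(X, l) = (X + 69)/(l + 213) = (69 + X)/(213 + l))
1/((2315 + 18802)*(Q(-50, 35) + V(-36, -75))) = 1/((2315 + 18802)*((82 - 1*(-50)) + (69 - 36)/(213 - 75))) = 1/(21117*((82 + 50) + 33/138)) = 1/(21117*(132 + (1/138)*33)) = 1/(21117*(132 + 11/46)) = 1/(21117*(6083/46)) = 1/(128454711/46) = 46/128454711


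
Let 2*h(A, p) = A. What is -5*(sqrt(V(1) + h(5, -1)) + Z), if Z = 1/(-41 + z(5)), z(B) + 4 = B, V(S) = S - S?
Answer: 1/8 - 5*sqrt(10)/2 ≈ -7.7807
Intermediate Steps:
V(S) = 0
z(B) = -4 + B
h(A, p) = A/2
Z = -1/40 (Z = 1/(-41 + (-4 + 5)) = 1/(-41 + 1) = 1/(-40) = -1/40 ≈ -0.025000)
-5*(sqrt(V(1) + h(5, -1)) + Z) = -5*(sqrt(0 + (1/2)*5) - 1/40) = -5*(sqrt(0 + 5/2) - 1/40) = -5*(sqrt(5/2) - 1/40) = -5*(sqrt(10)/2 - 1/40) = -5*(-1/40 + sqrt(10)/2) = 1/8 - 5*sqrt(10)/2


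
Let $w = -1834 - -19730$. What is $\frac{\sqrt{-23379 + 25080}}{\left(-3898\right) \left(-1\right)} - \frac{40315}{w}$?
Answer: $- \frac{40315}{17896} + \frac{9 \sqrt{21}}{3898} \approx -2.2422$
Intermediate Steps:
$w = 17896$ ($w = -1834 + 19730 = 17896$)
$\frac{\sqrt{-23379 + 25080}}{\left(-3898\right) \left(-1\right)} - \frac{40315}{w} = \frac{\sqrt{-23379 + 25080}}{\left(-3898\right) \left(-1\right)} - \frac{40315}{17896} = \frac{\sqrt{1701}}{3898} - \frac{40315}{17896} = 9 \sqrt{21} \cdot \frac{1}{3898} - \frac{40315}{17896} = \frac{9 \sqrt{21}}{3898} - \frac{40315}{17896} = - \frac{40315}{17896} + \frac{9 \sqrt{21}}{3898}$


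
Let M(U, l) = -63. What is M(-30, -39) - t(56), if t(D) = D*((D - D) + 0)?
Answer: -63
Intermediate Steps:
t(D) = 0 (t(D) = D*(0 + 0) = D*0 = 0)
M(-30, -39) - t(56) = -63 - 1*0 = -63 + 0 = -63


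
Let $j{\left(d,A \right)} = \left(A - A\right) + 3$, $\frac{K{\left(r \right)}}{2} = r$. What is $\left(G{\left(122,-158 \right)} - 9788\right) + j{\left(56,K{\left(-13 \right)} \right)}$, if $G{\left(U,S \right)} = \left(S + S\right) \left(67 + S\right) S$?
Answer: $-4553233$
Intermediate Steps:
$K{\left(r \right)} = 2 r$
$G{\left(U,S \right)} = 2 S^{2} \left(67 + S\right)$ ($G{\left(U,S \right)} = 2 S \left(67 + S\right) S = 2 S^{2} \left(67 + S\right)$)
$j{\left(d,A \right)} = 3$ ($j{\left(d,A \right)} = 0 + 3 = 3$)
$\left(G{\left(122,-158 \right)} - 9788\right) + j{\left(56,K{\left(-13 \right)} \right)} = \left(2 \left(-158\right)^{2} \left(67 - 158\right) - 9788\right) + 3 = \left(2 \cdot 24964 \left(-91\right) - 9788\right) + 3 = \left(-4543448 - 9788\right) + 3 = -4553236 + 3 = -4553233$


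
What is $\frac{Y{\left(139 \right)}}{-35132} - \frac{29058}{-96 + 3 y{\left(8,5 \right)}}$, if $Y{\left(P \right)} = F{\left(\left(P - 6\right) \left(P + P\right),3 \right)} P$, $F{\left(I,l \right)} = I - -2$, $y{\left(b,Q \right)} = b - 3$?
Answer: $\frac{50379406}{237141} \approx 212.44$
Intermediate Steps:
$y{\left(b,Q \right)} = -3 + b$
$F{\left(I,l \right)} = 2 + I$ ($F{\left(I,l \right)} = I + 2 = 2 + I$)
$Y{\left(P \right)} = P \left(2 + 2 P \left(-6 + P\right)\right)$ ($Y{\left(P \right)} = \left(2 + \left(P - 6\right) \left(P + P\right)\right) P = \left(2 + \left(-6 + P\right) 2 P\right) P = \left(2 + 2 P \left(-6 + P\right)\right) P = P \left(2 + 2 P \left(-6 + P\right)\right)$)
$\frac{Y{\left(139 \right)}}{-35132} - \frac{29058}{-96 + 3 y{\left(8,5 \right)}} = \frac{2 \cdot 139 \left(1 + 139 \left(-6 + 139\right)\right)}{-35132} - \frac{29058}{-96 + 3 \left(-3 + 8\right)} = 2 \cdot 139 \left(1 + 139 \cdot 133\right) \left(- \frac{1}{35132}\right) - \frac{29058}{-96 + 3 \cdot 5} = 2 \cdot 139 \left(1 + 18487\right) \left(- \frac{1}{35132}\right) - \frac{29058}{-96 + 15} = 2 \cdot 139 \cdot 18488 \left(- \frac{1}{35132}\right) - \frac{29058}{-81} = 5139664 \left(- \frac{1}{35132}\right) - - \frac{9686}{27} = - \frac{1284916}{8783} + \frac{9686}{27} = \frac{50379406}{237141}$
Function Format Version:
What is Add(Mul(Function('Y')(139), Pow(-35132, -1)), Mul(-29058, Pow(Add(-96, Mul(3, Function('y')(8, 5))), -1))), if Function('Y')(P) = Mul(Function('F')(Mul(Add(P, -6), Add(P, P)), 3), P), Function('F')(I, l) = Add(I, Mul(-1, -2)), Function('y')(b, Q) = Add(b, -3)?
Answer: Rational(50379406, 237141) ≈ 212.44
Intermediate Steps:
Function('y')(b, Q) = Add(-3, b)
Function('F')(I, l) = Add(2, I) (Function('F')(I, l) = Add(I, 2) = Add(2, I))
Function('Y')(P) = Mul(P, Add(2, Mul(2, P, Add(-6, P)))) (Function('Y')(P) = Mul(Add(2, Mul(Add(P, -6), Add(P, P))), P) = Mul(Add(2, Mul(Add(-6, P), Mul(2, P))), P) = Mul(Add(2, Mul(2, P, Add(-6, P))), P) = Mul(P, Add(2, Mul(2, P, Add(-6, P)))))
Add(Mul(Function('Y')(139), Pow(-35132, -1)), Mul(-29058, Pow(Add(-96, Mul(3, Function('y')(8, 5))), -1))) = Add(Mul(Mul(2, 139, Add(1, Mul(139, Add(-6, 139)))), Pow(-35132, -1)), Mul(-29058, Pow(Add(-96, Mul(3, Add(-3, 8))), -1))) = Add(Mul(Mul(2, 139, Add(1, Mul(139, 133))), Rational(-1, 35132)), Mul(-29058, Pow(Add(-96, Mul(3, 5)), -1))) = Add(Mul(Mul(2, 139, Add(1, 18487)), Rational(-1, 35132)), Mul(-29058, Pow(Add(-96, 15), -1))) = Add(Mul(Mul(2, 139, 18488), Rational(-1, 35132)), Mul(-29058, Pow(-81, -1))) = Add(Mul(5139664, Rational(-1, 35132)), Mul(-29058, Rational(-1, 81))) = Add(Rational(-1284916, 8783), Rational(9686, 27)) = Rational(50379406, 237141)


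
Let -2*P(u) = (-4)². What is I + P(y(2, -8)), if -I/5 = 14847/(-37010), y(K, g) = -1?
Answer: -44369/7402 ≈ -5.9942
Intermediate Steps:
P(u) = -8 (P(u) = -½*(-4)² = -½*16 = -8)
I = 14847/7402 (I = -74235/(-37010) = -74235*(-1)/37010 = -5*(-14847/37010) = 14847/7402 ≈ 2.0058)
I + P(y(2, -8)) = 14847/7402 - 8 = -44369/7402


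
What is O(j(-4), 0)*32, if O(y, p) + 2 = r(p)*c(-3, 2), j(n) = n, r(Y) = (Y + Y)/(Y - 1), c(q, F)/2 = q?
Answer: -64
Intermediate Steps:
c(q, F) = 2*q
r(Y) = 2*Y/(-1 + Y) (r(Y) = (2*Y)/(-1 + Y) = 2*Y/(-1 + Y))
O(y, p) = -2 - 12*p/(-1 + p) (O(y, p) = -2 + (2*p/(-1 + p))*(2*(-3)) = -2 + (2*p/(-1 + p))*(-6) = -2 - 12*p/(-1 + p))
O(j(-4), 0)*32 = (2*(1 - 7*0)/(-1 + 0))*32 = (2*(1 + 0)/(-1))*32 = (2*(-1)*1)*32 = -2*32 = -64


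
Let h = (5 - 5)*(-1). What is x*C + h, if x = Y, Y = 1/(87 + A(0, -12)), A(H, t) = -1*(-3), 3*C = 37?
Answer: 37/270 ≈ 0.13704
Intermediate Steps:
C = 37/3 (C = (⅓)*37 = 37/3 ≈ 12.333)
A(H, t) = 3
h = 0 (h = 0*(-1) = 0)
Y = 1/90 (Y = 1/(87 + 3) = 1/90 ≈ 0.011111)
x = 1/90 ≈ 0.011111
x*C + h = (1/90)*(37/3) + 0 = 37/270 + 0 = 37/270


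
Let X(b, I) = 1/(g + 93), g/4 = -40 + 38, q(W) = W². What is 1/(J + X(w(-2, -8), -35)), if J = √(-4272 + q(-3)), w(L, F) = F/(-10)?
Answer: 85/30800176 - 50575*I*√87/30800176 ≈ 2.7597e-6 - 0.015316*I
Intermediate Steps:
w(L, F) = -F/10 (w(L, F) = F*(-⅒) = -F/10)
g = -8 (g = 4*(-40 + 38) = 4*(-2) = -8)
J = 7*I*√87 (J = √(-4272 + (-3)²) = √(-4272 + 9) = √(-4263) = 7*I*√87 ≈ 65.292*I)
X(b, I) = 1/85 (X(b, I) = 1/(-8 + 93) = 1/85)
1/(J + X(w(-2, -8), -35)) = 1/(7*I*√87 + 1/85) = 1/(1/85 + 7*I*√87)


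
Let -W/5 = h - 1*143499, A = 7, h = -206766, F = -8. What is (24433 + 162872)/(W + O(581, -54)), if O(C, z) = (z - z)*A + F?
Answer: 187305/1751317 ≈ 0.10695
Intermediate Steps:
W = 1751325 (W = -5*(-206766 - 1*143499) = -5*(-206766 - 143499) = -5*(-350265) = 1751325)
O(C, z) = -8 (O(C, z) = (z - z)*7 - 8 = 0*7 - 8 = 0 - 8 = -8)
(24433 + 162872)/(W + O(581, -54)) = (24433 + 162872)/(1751325 - 8) = 187305/1751317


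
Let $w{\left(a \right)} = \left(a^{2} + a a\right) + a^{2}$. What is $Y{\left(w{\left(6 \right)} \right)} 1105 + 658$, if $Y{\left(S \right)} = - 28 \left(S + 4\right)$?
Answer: $-3464622$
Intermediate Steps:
$w{\left(a \right)} = 3 a^{2}$ ($w{\left(a \right)} = \left(a^{2} + a^{2}\right) + a^{2} = 2 a^{2} + a^{2} = 3 a^{2}$)
$Y{\left(S \right)} = -112 - 28 S$ ($Y{\left(S \right)} = - 28 \left(4 + S\right) = -112 - 28 S$)
$Y{\left(w{\left(6 \right)} \right)} 1105 + 658 = \left(-112 - 28 \cdot 3 \cdot 6^{2}\right) 1105 + 658 = \left(-112 - 28 \cdot 3 \cdot 36\right) 1105 + 658 = \left(-112 - 3024\right) 1105 + 658 = \left(-3136\right) 1105 + 658 = -3465280 + 658 = -3464622$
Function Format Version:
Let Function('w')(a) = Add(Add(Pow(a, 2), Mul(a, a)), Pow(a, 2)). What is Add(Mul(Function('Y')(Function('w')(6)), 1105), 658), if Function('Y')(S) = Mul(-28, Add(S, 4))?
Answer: -3464622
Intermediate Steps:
Function('w')(a) = Mul(3, Pow(a, 2)) (Function('w')(a) = Add(Add(Pow(a, 2), Pow(a, 2)), Pow(a, 2)) = Add(Mul(2, Pow(a, 2)), Pow(a, 2)) = Mul(3, Pow(a, 2)))
Function('Y')(S) = Add(-112, Mul(-28, S)) (Function('Y')(S) = Mul(-28, Add(4, S)) = Add(-112, Mul(-28, S)))
Add(Mul(Function('Y')(Function('w')(6)), 1105), 658) = Add(Mul(Add(-112, Mul(-28, Mul(3, Pow(6, 2)))), 1105), 658) = Add(Mul(Add(-112, Mul(-28, Mul(3, 36))), 1105), 658) = Add(Mul(Add(-112, Mul(-28, 108)), 1105), 658) = Add(Mul(Add(-112, -3024), 1105), 658) = Add(Mul(-3136, 1105), 658) = Add(-3465280, 658) = -3464622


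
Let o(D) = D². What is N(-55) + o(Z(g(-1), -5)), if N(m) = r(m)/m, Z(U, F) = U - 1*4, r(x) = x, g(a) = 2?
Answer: 5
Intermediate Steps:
Z(U, F) = -4 + U (Z(U, F) = U - 4 = -4 + U)
N(m) = 1 (N(m) = m/m = 1)
N(-55) + o(Z(g(-1), -5)) = 1 + (-4 + 2)² = 1 + (-2)² = 1 + 4 = 5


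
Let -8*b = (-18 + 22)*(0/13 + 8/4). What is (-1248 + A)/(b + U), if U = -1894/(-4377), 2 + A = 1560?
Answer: -1356870/2483 ≈ -546.46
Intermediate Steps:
A = 1558 (A = -2 + 1560 = 1558)
U = 1894/4377 (U = -1894*(-1/4377) = 1894/4377 ≈ 0.43272)
b = -1 (b = -(-18 + 22)*(0/13 + 8/4)/8 = -(0*(1/13) + 8*(1/4))/2 = -(0 + 2)/2 = -2/2 = -1/8*8 = -1)
(-1248 + A)/(b + U) = (-1248 + 1558)/(-1 + 1894/4377) = 310/(-2483/4377) = 310*(-4377/2483) = -1356870/2483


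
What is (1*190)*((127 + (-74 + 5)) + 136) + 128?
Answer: 36988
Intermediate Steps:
(1*190)*((127 + (-74 + 5)) + 136) + 128 = 190*((127 - 69) + 136) + 128 = 190*(58 + 136) + 128 = 190*194 + 128 = 36860 + 128 = 36988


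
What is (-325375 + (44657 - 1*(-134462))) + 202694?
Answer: 56438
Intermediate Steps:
(-325375 + (44657 - 1*(-134462))) + 202694 = (-325375 + (44657 + 134462)) + 202694 = (-325375 + 179119) + 202694 = -146256 + 202694 = 56438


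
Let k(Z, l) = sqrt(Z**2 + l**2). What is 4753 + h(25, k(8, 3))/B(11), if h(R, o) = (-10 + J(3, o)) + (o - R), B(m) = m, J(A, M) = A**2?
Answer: 52257/11 + sqrt(73)/11 ≈ 4751.4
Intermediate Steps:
h(R, o) = -1 + o - R (h(R, o) = (-10 + 3**2) + (o - R) = (-10 + 9) + (o - R) = -1 + (o - R) = -1 + o - R)
4753 + h(25, k(8, 3))/B(11) = 4753 + (-1 + sqrt(8**2 + 3**2) - 1*25)/11 = 4753 + (-1 + sqrt(64 + 9) - 25)*(1/11) = 4753 + (-1 + sqrt(73) - 25)*(1/11) = 4753 + (-26 + sqrt(73))*(1/11) = 4753 + (-26/11 + sqrt(73)/11) = 52257/11 + sqrt(73)/11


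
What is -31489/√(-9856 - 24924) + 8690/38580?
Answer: 869/3858 + 31489*I*√8695/17390 ≈ 0.22525 + 168.85*I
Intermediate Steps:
-31489/√(-9856 - 24924) + 8690/38580 = -31489*(-I*√8695/17390) + 8690*(1/38580) = -31489*(-I*√8695/17390) + 869/3858 = -(-31489)*I*√8695/17390 + 869/3858 = 31489*I*√8695/17390 + 869/3858 = 869/3858 + 31489*I*√8695/17390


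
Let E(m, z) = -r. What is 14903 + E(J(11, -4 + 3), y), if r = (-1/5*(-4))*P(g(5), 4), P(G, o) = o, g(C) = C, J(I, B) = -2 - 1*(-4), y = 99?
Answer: 74499/5 ≈ 14900.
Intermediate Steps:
J(I, B) = 2 (J(I, B) = -2 + 4 = 2)
r = 16/5 (r = (-1/5*(-4))*4 = (-1*⅕*(-4))*4 = -⅕*(-4)*4 = (⅘)*4 = 16/5 ≈ 3.2000)
E(m, z) = -16/5 (E(m, z) = -1*16/5 = -16/5)
14903 + E(J(11, -4 + 3), y) = 14903 - 16/5 = 74499/5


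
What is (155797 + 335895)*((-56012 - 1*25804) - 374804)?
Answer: -224516401040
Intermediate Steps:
(155797 + 335895)*((-56012 - 1*25804) - 374804) = 491692*((-56012 - 25804) - 374804) = 491692*(-81816 - 374804) = 491692*(-456620) = -224516401040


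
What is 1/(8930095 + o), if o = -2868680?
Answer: 1/6061415 ≈ 1.6498e-7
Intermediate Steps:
1/(8930095 + o) = 1/(8930095 - 2868680) = 1/6061415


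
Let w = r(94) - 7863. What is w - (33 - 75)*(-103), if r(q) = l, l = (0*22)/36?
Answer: -12189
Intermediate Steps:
l = 0 (l = 0*(1/36) = 0)
r(q) = 0
w = -7863 (w = 0 - 7863 = -7863)
w - (33 - 75)*(-103) = -7863 - (33 - 75)*(-103) = -7863 - (-42)*(-103) = -7863 - 1*4326 = -7863 - 4326 = -12189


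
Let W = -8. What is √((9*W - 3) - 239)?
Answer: I*√314 ≈ 17.72*I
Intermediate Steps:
√((9*W - 3) - 239) = √((9*(-8) - 3) - 239) = √((-72 - 3) - 239) = √(-75 - 239) = √(-314) = I*√314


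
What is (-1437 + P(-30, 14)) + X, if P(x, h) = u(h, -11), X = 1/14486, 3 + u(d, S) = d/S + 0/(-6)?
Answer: -229661033/159346 ≈ -1441.3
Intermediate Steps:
u(d, S) = -3 + d/S (u(d, S) = -3 + (d/S + 0/(-6)) = -3 + (d/S + 0*(-⅙)) = -3 + (d/S + 0) = -3 + d/S)
X = 1/14486 ≈ 6.9032e-5
P(x, h) = -3 - h/11 (P(x, h) = -3 + h/(-11) = -3 + h*(-1/11) = -3 - h/11)
(-1437 + P(-30, 14)) + X = (-1437 + (-3 - 1/11*14)) + 1/14486 = (-1437 + (-3 - 14/11)) + 1/14486 = (-1437 - 47/11) + 1/14486 = -15854/11 + 1/14486 = -229661033/159346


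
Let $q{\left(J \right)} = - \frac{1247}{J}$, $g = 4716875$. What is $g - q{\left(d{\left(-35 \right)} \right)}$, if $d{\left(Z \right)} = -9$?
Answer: $\frac{42450628}{9} \approx 4.7167 \cdot 10^{6}$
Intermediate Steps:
$g - q{\left(d{\left(-35 \right)} \right)} = 4716875 - - \frac{1247}{-9} = 4716875 - \left(-1247\right) \left(- \frac{1}{9}\right) = 4716875 - \frac{1247}{9} = \frac{42450628}{9}$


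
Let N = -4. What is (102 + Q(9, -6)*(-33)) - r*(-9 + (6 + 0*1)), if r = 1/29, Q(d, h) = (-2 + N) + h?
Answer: 14445/29 ≈ 498.10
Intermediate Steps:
Q(d, h) = -6 + h (Q(d, h) = (-2 - 4) + h = -6 + h)
r = 1/29 ≈ 0.034483
(102 + Q(9, -6)*(-33)) - r*(-9 + (6 + 0*1)) = (102 + (-6 - 6)*(-33)) - (-9 + (6 + 0*1))/29 = (102 - 12*(-33)) - (-9 + (6 + 0))/29 = (102 + 396) - (-9 + 6)/29 = 498 - (-3)/29 = 498 - 1*(-3/29) = 498 + 3/29 = 14445/29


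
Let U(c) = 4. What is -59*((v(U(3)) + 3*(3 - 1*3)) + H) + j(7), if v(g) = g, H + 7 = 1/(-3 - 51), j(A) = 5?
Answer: 9887/54 ≈ 183.09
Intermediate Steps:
H = -379/54 (H = -7 + 1/(-3 - 51) = -7 + 1/(-54) = -7 - 1/54 = -379/54 ≈ -7.0185)
-59*((v(U(3)) + 3*(3 - 1*3)) + H) + j(7) = -59*((4 + 3*(3 - 1*3)) - 379/54) + 5 = -59*((4 + 3*(3 - 3)) - 379/54) + 5 = -59*((4 + 3*0) - 379/54) + 5 = -59*((4 + 0) - 379/54) + 5 = -59*(4 - 379/54) + 5 = -59*(-163/54) + 5 = 9617/54 + 5 = 9887/54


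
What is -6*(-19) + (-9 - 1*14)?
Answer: 91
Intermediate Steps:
-6*(-19) + (-9 - 1*14) = 114 + (-9 - 14) = 114 - 23 = 91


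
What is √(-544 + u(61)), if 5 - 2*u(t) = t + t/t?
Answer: I*√2290/2 ≈ 23.927*I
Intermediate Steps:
u(t) = 2 - t/2 (u(t) = 5/2 - (t + t/t)/2 = 5/2 - (t + 1)/2 = 5/2 - (1 + t)/2 = 5/2 + (-½ - t/2) = 2 - t/2)
√(-544 + u(61)) = √(-544 + (2 - ½*61)) = √(-544 + (2 - 61/2)) = √(-544 - 57/2) = √(-1145/2) = I*√2290/2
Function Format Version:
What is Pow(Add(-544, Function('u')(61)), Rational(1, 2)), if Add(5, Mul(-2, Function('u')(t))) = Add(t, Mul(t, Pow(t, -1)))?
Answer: Mul(Rational(1, 2), I, Pow(2290, Rational(1, 2))) ≈ Mul(23.927, I)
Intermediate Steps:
Function('u')(t) = Add(2, Mul(Rational(-1, 2), t)) (Function('u')(t) = Add(Rational(5, 2), Mul(Rational(-1, 2), Add(t, Mul(t, Pow(t, -1))))) = Add(Rational(5, 2), Mul(Rational(-1, 2), Add(t, 1))) = Add(Rational(5, 2), Mul(Rational(-1, 2), Add(1, t))) = Add(Rational(5, 2), Add(Rational(-1, 2), Mul(Rational(-1, 2), t))) = Add(2, Mul(Rational(-1, 2), t)))
Pow(Add(-544, Function('u')(61)), Rational(1, 2)) = Pow(Add(-544, Add(2, Mul(Rational(-1, 2), 61))), Rational(1, 2)) = Pow(Add(-544, Add(2, Rational(-61, 2))), Rational(1, 2)) = Pow(Add(-544, Rational(-57, 2)), Rational(1, 2)) = Pow(Rational(-1145, 2), Rational(1, 2)) = Mul(Rational(1, 2), I, Pow(2290, Rational(1, 2)))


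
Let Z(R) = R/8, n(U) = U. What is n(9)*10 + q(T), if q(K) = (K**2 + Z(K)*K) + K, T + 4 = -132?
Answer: 20762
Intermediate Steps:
T = -136 (T = -4 - 132 = -136)
Z(R) = R/8 (Z(R) = R*(1/8) = R/8)
q(K) = K + 9*K**2/8 (q(K) = (K**2 + (K/8)*K) + K = (K**2 + K**2/8) + K = 9*K**2/8 + K = K + 9*K**2/8)
n(9)*10 + q(T) = 9*10 + (1/8)*(-136)*(8 + 9*(-136)) = 90 + (1/8)*(-136)*(8 - 1224) = 90 + (1/8)*(-136)*(-1216) = 90 + 20672 = 20762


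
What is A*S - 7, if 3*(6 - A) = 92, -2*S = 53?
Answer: 1940/3 ≈ 646.67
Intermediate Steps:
S = -53/2 (S = -½*53 = -53/2 ≈ -26.500)
A = -74/3 (A = 6 - ⅓*92 = 6 - 92/3 = -74/3 ≈ -24.667)
A*S - 7 = -74/3*(-53/2) - 7 = 1961/3 - 7 = 1940/3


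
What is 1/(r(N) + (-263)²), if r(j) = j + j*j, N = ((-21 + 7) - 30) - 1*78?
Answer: 1/83931 ≈ 1.1915e-5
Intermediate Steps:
N = -122 (N = (-14 - 30) - 78 = -44 - 78 = -122)
r(j) = j + j²
1/(r(N) + (-263)²) = 1/(-122*(1 - 122) + (-263)²) = 1/(-122*(-121) + 69169) = 1/(14762 + 69169) = 1/83931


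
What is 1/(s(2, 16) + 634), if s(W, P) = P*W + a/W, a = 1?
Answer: 2/1333 ≈ 0.0015004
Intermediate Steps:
s(W, P) = 1/W + P*W (s(W, P) = P*W + 1/W = 1/W + P*W)
1/(s(2, 16) + 634) = 1/((1/2 + 16*2) + 634) = 1/((1/2 + 32) + 634) = 1/(65/2 + 634) = 1/(1333/2) = 2/1333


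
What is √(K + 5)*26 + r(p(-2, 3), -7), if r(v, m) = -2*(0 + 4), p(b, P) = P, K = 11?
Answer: 96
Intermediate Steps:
r(v, m) = -8 (r(v, m) = -2*4 = -8)
√(K + 5)*26 + r(p(-2, 3), -7) = √(11 + 5)*26 - 8 = √16*26 - 8 = 4*26 - 8 = 104 - 8 = 96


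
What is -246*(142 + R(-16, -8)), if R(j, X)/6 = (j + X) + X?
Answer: 12300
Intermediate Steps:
R(j, X) = 6*j + 12*X (R(j, X) = 6*((j + X) + X) = 6*((X + j) + X) = 6*(j + 2*X) = 6*j + 12*X)
-246*(142 + R(-16, -8)) = -246*(142 + (6*(-16) + 12*(-8))) = -246*(142 + (-96 - 96)) = -246*(142 - 192) = -246*(-50) = 12300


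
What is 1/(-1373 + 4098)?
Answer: 1/2725 ≈ 0.00036697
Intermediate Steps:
1/(-1373 + 4098) = 1/2725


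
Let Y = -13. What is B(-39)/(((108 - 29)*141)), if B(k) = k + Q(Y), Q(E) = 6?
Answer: -11/3713 ≈ -0.0029626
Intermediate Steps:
B(k) = 6 + k (B(k) = k + 6 = 6 + k)
B(-39)/(((108 - 29)*141)) = (6 - 39)/(((108 - 29)*141)) = -33/(79*141) = -33/11139 = -33*1/11139 = -11/3713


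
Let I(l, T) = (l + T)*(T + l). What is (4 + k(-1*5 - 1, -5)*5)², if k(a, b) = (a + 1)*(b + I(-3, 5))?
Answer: 841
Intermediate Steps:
I(l, T) = (T + l)² (I(l, T) = (T + l)*(T + l) = (T + l)²)
k(a, b) = (1 + a)*(4 + b) (k(a, b) = (a + 1)*(b + (5 - 3)²) = (1 + a)*(b + 2²) = (1 + a)*(b + 4) = (1 + a)*(4 + b))
(4 + k(-1*5 - 1, -5)*5)² = (4 + (4 - 5 + 4*(-1*5 - 1) + (-1*5 - 1)*(-5))*5)² = (4 + (4 - 5 + 4*(-5 - 1) + (-5 - 1)*(-5))*5)² = (4 + (4 - 5 + 4*(-6) - 6*(-5))*5)² = (4 + (4 - 5 - 24 + 30)*5)² = (4 + 5*5)² = (4 + 25)² = 29² = 841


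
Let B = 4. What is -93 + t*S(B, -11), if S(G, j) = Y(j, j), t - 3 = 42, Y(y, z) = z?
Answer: -588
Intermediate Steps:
t = 45 (t = 3 + 42 = 45)
S(G, j) = j
-93 + t*S(B, -11) = -93 + 45*(-11) = -93 - 495 = -588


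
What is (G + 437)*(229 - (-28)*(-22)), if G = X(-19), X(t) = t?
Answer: -161766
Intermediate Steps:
G = -19
(G + 437)*(229 - (-28)*(-22)) = (-19 + 437)*(229 - (-28)*(-22)) = 418*(229 - 1*616) = 418*(229 - 616) = 418*(-387) = -161766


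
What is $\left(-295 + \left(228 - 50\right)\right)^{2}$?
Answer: $13689$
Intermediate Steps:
$\left(-295 + \left(228 - 50\right)\right)^{2} = \left(-295 + 178\right)^{2} = \left(-117\right)^{2} = 13689$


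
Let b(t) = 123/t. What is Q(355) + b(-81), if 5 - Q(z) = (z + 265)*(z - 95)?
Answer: -4352306/27 ≈ -1.6120e+5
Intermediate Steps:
Q(z) = 5 - (-95 + z)*(265 + z) (Q(z) = 5 - (z + 265)*(z - 95) = 5 - (265 + z)*(-95 + z) = 5 - (-95 + z)*(265 + z))
Q(355) + b(-81) = (25180 - 1*355² - 170*355) + 123/(-81) = (25180 - 1*126025 - 60350) + 123*(-1/81) = (25180 - 126025 - 60350) - 41/27 = -161195 - 41/27 = -4352306/27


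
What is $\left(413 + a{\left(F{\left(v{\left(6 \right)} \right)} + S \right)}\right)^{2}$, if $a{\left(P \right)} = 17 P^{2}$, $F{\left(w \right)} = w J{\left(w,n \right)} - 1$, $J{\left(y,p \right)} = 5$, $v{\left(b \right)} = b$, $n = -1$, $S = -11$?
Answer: $35058241$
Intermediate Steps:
$F{\left(w \right)} = -1 + 5 w$ ($F{\left(w \right)} = w 5 - 1 = 5 w - 1 = -1 + 5 w$)
$\left(413 + a{\left(F{\left(v{\left(6 \right)} \right)} + S \right)}\right)^{2} = \left(413 + 17 \left(\left(-1 + 5 \cdot 6\right) - 11\right)^{2}\right)^{2} = \left(413 + 17 \left(\left(-1 + 30\right) - 11\right)^{2}\right)^{2} = \left(413 + 17 \left(29 - 11\right)^{2}\right)^{2} = \left(413 + 17 \cdot 18^{2}\right)^{2} = \left(413 + 17 \cdot 324\right)^{2} = \left(413 + 5508\right)^{2} = 5921^{2} = 35058241$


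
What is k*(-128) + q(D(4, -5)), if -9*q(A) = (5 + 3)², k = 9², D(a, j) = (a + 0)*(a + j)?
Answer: -93376/9 ≈ -10375.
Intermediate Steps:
D(a, j) = a*(a + j)
k = 81
q(A) = -64/9 (q(A) = -(5 + 3)²/9 = -⅑*8² = -⅑*64 = -64/9)
k*(-128) + q(D(4, -5)) = 81*(-128) - 64/9 = -10368 - 64/9 = -93376/9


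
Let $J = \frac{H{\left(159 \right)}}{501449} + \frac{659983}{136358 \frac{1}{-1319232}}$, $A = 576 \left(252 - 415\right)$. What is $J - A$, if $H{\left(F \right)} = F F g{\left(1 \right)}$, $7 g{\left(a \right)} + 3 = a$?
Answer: $- \frac{1505620230613416966}{239318039597} \approx -6.2913 \cdot 10^{6}$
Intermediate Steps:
$g{\left(a \right)} = - \frac{3}{7} + \frac{a}{7}$
$A = -93888$ ($A = 576 \left(-163\right) = -93888$)
$H{\left(F \right)} = - \frac{2 F^{2}}{7}$ ($H{\left(F \right)} = F F \left(- \frac{3}{7} + \frac{1}{7} \cdot 1\right) = F^{2} \left(- \frac{3}{7} + \frac{1}{7}\right) = F^{2} \left(- \frac{2}{7}\right) = - \frac{2 F^{2}}{7}$)
$J = - \frac{1528089322715100102}{239318039597}$ ($J = \frac{\left(- \frac{2}{7}\right) 159^{2}}{501449} + \frac{659983}{136358 \frac{1}{-1319232}} = \left(- \frac{2}{7}\right) 25281 \cdot \frac{1}{501449} + \frac{659983}{136358 \left(- \frac{1}{1319232}\right)} = \left(- \frac{50562}{7}\right) \frac{1}{501449} + \frac{659983}{- \frac{68179}{659616}} = - \frac{50562}{3510143} + 659983 \left(- \frac{659616}{68179}\right) = - \frac{50562}{3510143} - \frac{435335346528}{68179} = - \frac{1528089322715100102}{239318039597} \approx -6.3852 \cdot 10^{6}$)
$J - A = - \frac{1528089322715100102}{239318039597} - -93888 = - \frac{1528089322715100102}{239318039597} + 93888 = - \frac{1505620230613416966}{239318039597}$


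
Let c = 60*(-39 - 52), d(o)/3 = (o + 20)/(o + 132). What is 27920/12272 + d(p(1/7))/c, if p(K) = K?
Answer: 225969181/99326500 ≈ 2.2750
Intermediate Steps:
d(o) = 3*(20 + o)/(132 + o) (d(o) = 3*((o + 20)/(o + 132)) = 3*((20 + o)/(132 + o)) = 3*(20 + o)/(132 + o))
c = -5460 (c = 60*(-91) = -5460)
27920/12272 + d(p(1/7))/c = 27920/12272 + (3*(20 + 1/7)/(132 + 1/7))/(-5460) = 27920*(1/12272) + (3*(20 + 1/7)/(132 + 1/7))*(-1/5460) = 1745/767 + (3*(141/7)/(925/7))*(-1/5460) = 1745/767 + (3*(7/925)*(141/7))*(-1/5460) = 1745/767 + (423/925)*(-1/5460) = 1745/767 - 141/1683500 = 225969181/99326500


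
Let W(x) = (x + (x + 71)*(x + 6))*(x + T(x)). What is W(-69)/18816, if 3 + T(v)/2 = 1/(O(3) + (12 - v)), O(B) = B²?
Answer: 3133/4032 ≈ 0.77703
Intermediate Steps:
T(v) = -6 + 2/(21 - v) (T(v) = -6 + 2/(3² + (12 - v)) = -6 + 2/(9 + (12 - v)) = -6 + 2/(21 - v))
W(x) = (x + (6 + x)*(71 + x))*(x + 2*(-62 + 3*x)/(21 - x)) (W(x) = (x + (x + 71)*(x + 6))*(x + 2*(-62 + 3*x)/(21 - x)) = (x + (71 + x)*(6 + x))*(x + 2*(-62 + 3*x)/(21 - x)) = (x + (6 + x)*(71 + x))*(x + 2*(-62 + 3*x)/(21 - x)))
W(-69)/18816 = ((52824 + (-69)⁴ - 1830*(-69) - 1556*(-69)² + 51*(-69)³)/(-21 - 69))/18816 = ((52824 + 22667121 + 126270 - 1556*4761 + 51*(-328509))/(-90))*(1/18816) = -(52824 + 22667121 + 126270 - 7408116 - 16753959)/90*(1/18816) = -1/90*(-1315860)*(1/18816) = (43862/3)*(1/18816) = 3133/4032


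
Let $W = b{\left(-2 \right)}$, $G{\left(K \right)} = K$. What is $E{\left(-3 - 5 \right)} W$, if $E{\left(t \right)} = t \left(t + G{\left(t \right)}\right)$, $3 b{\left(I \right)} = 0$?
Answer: $0$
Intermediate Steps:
$b{\left(I \right)} = 0$ ($b{\left(I \right)} = \frac{1}{3} \cdot 0 = 0$)
$W = 0$
$E{\left(t \right)} = 2 t^{2}$ ($E{\left(t \right)} = t \left(t + t\right) = t 2 t = 2 t^{2}$)
$E{\left(-3 - 5 \right)} W = 2 \left(-3 - 5\right)^{2} \cdot 0 = 2 \left(-8\right)^{2} \cdot 0 = 2 \cdot 64 \cdot 0 = 128 \cdot 0 = 0$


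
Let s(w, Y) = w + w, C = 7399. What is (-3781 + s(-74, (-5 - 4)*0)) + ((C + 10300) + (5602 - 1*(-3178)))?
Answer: 22550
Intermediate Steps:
s(w, Y) = 2*w
(-3781 + s(-74, (-5 - 4)*0)) + ((C + 10300) + (5602 - 1*(-3178))) = (-3781 + 2*(-74)) + ((7399 + 10300) + (5602 - 1*(-3178))) = (-3781 - 148) + (17699 + (5602 + 3178)) = -3929 + (17699 + 8780) = -3929 + 26479 = 22550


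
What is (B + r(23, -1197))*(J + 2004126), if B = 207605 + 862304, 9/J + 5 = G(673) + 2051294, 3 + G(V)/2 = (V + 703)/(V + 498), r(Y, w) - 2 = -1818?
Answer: 5141822313036215121237/2402055145 ≈ 2.1406e+12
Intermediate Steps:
r(Y, w) = -1816 (r(Y, w) = 2 - 1818 = -1816)
G(V) = -6 + 2*(703 + V)/(498 + V) (G(V) = -6 + 2*((V + 703)/(V + 498)) = -6 + 2*((703 + V)/(498 + V)) = -6 + 2*(703 + V)/(498 + V))
J = 10539/2402055145 (J = 9/(-5 + (2*(-791 - 2*673)/(498 + 673) + 2051294)) = 9/(-5 + (2*(-791 - 1346)/1171 + 2051294)) = 9/(-5 + (2*(1/1171)*(-2137) + 2051294)) = 9/(-5 + (-4274/1171 + 2051294)) = 9/(-5 + 2402061000/1171) = 9/(2402055145/1171) = 9*(1171/2402055145) = 10539/2402055145 ≈ 4.3875e-6)
B = 1069909
(B + r(23, -1197))*(J + 2004126) = (1069909 - 1816)*(10539/2402055145 + 2004126) = 1068093*(4814021169538809/2402055145) = 5141822313036215121237/2402055145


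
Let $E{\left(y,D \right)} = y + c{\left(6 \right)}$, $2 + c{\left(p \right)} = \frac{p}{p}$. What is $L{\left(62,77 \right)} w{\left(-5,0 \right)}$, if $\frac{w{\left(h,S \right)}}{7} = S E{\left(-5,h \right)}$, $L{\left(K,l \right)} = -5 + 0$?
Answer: $0$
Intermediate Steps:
$L{\left(K,l \right)} = -5$
$c{\left(p \right)} = -1$ ($c{\left(p \right)} = -2 + \frac{p}{p} = -2 + 1 = -1$)
$E{\left(y,D \right)} = -1 + y$ ($E{\left(y,D \right)} = y - 1 = -1 + y$)
$w{\left(h,S \right)} = - 42 S$ ($w{\left(h,S \right)} = 7 S \left(-1 - 5\right) = 7 S \left(-6\right) = 7 \left(- 6 S\right) = - 42 S$)
$L{\left(62,77 \right)} w{\left(-5,0 \right)} = - 5 \left(\left(-42\right) 0\right) = \left(-5\right) 0 = 0$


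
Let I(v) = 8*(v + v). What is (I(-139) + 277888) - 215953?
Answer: 59711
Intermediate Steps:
I(v) = 16*v (I(v) = 8*(2*v) = 16*v)
(I(-139) + 277888) - 215953 = (16*(-139) + 277888) - 215953 = (-2224 + 277888) - 215953 = 275664 - 215953 = 59711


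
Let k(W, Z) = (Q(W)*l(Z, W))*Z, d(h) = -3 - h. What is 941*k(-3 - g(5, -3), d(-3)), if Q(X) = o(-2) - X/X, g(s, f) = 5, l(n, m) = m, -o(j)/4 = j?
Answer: 0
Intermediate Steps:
o(j) = -4*j
Q(X) = 7 (Q(X) = -4*(-2) - X/X = 8 - 1*1 = 8 - 1 = 7)
k(W, Z) = 7*W*Z (k(W, Z) = (7*W)*Z = 7*W*Z)
941*k(-3 - g(5, -3), d(-3)) = 941*(7*(-3 - 1*5)*(-3 - 1*(-3))) = 941*(7*(-3 - 5)*(-3 + 3)) = 941*(7*(-8)*0) = 941*0 = 0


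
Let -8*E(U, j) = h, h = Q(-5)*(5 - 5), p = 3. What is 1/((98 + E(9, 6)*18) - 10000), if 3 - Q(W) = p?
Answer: -1/9902 ≈ -0.00010099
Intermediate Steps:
Q(W) = 0 (Q(W) = 3 - 1*3 = 3 - 3 = 0)
h = 0 (h = 0*(5 - 5) = 0*0 = 0)
E(U, j) = 0 (E(U, j) = -⅛*0 = 0)
1/((98 + E(9, 6)*18) - 10000) = 1/((98 + 0*18) - 10000) = 1/((98 + 0) - 10000) = 1/(98 - 10000) = 1/(-9902) = -1/9902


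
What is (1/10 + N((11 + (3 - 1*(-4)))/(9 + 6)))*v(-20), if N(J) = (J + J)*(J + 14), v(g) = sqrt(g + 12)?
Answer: 1829*I*sqrt(2)/25 ≈ 103.46*I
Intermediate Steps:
v(g) = sqrt(12 + g)
N(J) = 2*J*(14 + J) (N(J) = (2*J)*(14 + J) = 2*J*(14 + J))
(1/10 + N((11 + (3 - 1*(-4)))/(9 + 6)))*v(-20) = (1/10 + 2*((11 + (3 - 1*(-4)))/(9 + 6))*(14 + (11 + (3 - 1*(-4)))/(9 + 6)))*sqrt(12 - 20) = (1/10 + 2*((11 + (3 + 4))/15)*(14 + (11 + (3 + 4))/15))*sqrt(-8) = (1/10 + 2*((11 + 7)*(1/15))*(14 + (11 + 7)*(1/15)))*(2*I*sqrt(2)) = (1/10 + 2*(18*(1/15))*(14 + 18*(1/15)))*(2*I*sqrt(2)) = (1/10 + 2*(6/5)*(14 + 6/5))*(2*I*sqrt(2)) = (1/10 + 2*(6/5)*(76/5))*(2*I*sqrt(2)) = (1/10 + 912/25)*(2*I*sqrt(2)) = 1829*(2*I*sqrt(2))/50 = 1829*I*sqrt(2)/25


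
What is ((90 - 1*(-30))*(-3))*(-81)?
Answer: 29160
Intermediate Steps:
((90 - 1*(-30))*(-3))*(-81) = ((90 + 30)*(-3))*(-81) = (120*(-3))*(-81) = -360*(-81) = 29160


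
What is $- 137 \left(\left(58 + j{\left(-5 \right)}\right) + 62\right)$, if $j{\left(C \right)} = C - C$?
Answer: $-16440$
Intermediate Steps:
$j{\left(C \right)} = 0$
$- 137 \left(\left(58 + j{\left(-5 \right)}\right) + 62\right) = - 137 \left(\left(58 + 0\right) + 62\right) = - 137 \left(58 + 62\right) = \left(-137\right) 120 = -16440$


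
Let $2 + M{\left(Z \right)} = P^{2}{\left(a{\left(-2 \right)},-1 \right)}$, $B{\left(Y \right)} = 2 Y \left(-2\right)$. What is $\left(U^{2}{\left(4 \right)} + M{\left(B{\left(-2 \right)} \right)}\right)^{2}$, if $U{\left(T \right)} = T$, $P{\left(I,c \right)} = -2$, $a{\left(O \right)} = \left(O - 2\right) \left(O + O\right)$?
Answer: $324$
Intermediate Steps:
$a{\left(O \right)} = 2 O \left(-2 + O\right)$ ($a{\left(O \right)} = \left(-2 + O\right) 2 O = 2 O \left(-2 + O\right)$)
$B{\left(Y \right)} = - 4 Y$
$M{\left(Z \right)} = 2$ ($M{\left(Z \right)} = -2 + \left(-2\right)^{2} = -2 + 4 = 2$)
$\left(U^{2}{\left(4 \right)} + M{\left(B{\left(-2 \right)} \right)}\right)^{2} = \left(4^{2} + 2\right)^{2} = \left(16 + 2\right)^{2} = 18^{2} = 324$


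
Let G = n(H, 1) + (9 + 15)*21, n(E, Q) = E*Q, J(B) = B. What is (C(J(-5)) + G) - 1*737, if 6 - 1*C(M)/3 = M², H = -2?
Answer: -292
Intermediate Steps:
C(M) = 18 - 3*M²
G = 502 (G = -2*1 + (9 + 15)*21 = -2 + 24*21 = -2 + 504 = 502)
(C(J(-5)) + G) - 1*737 = ((18 - 3*(-5)²) + 502) - 1*737 = ((18 - 3*25) + 502) - 737 = ((18 - 75) + 502) - 737 = (-57 + 502) - 737 = 445 - 737 = -292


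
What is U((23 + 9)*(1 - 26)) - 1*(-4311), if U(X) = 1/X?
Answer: 3448799/800 ≈ 4311.0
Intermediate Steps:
U((23 + 9)*(1 - 26)) - 1*(-4311) = 1/((23 + 9)*(1 - 26)) - 1*(-4311) = 1/(32*(-25)) + 4311 = 1/(-800) + 4311 = -1/800 + 4311 = 3448799/800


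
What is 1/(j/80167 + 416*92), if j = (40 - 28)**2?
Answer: 80167/3068151568 ≈ 2.6129e-5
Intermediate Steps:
j = 144 (j = 12**2 = 144)
1/(j/80167 + 416*92) = 1/(144/80167 + 416*92) = 1/(144*(1/80167) + 38272) = 1/(144/80167 + 38272) = 1/(3068151568/80167) = 80167/3068151568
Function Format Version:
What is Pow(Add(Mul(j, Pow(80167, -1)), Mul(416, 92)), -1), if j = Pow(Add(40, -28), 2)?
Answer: Rational(80167, 3068151568) ≈ 2.6129e-5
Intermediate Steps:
j = 144 (j = Pow(12, 2) = 144)
Pow(Add(Mul(j, Pow(80167, -1)), Mul(416, 92)), -1) = Pow(Add(Mul(144, Pow(80167, -1)), Mul(416, 92)), -1) = Pow(Add(Mul(144, Rational(1, 80167)), 38272), -1) = Pow(Add(Rational(144, 80167), 38272), -1) = Pow(Rational(3068151568, 80167), -1) = Rational(80167, 3068151568)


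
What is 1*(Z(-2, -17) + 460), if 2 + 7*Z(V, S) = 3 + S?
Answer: 3204/7 ≈ 457.71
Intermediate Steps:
Z(V, S) = 1/7 + S/7 (Z(V, S) = -2/7 + (3 + S)/7 = -2/7 + (3/7 + S/7) = 1/7 + S/7)
1*(Z(-2, -17) + 460) = 1*((1/7 + (1/7)*(-17)) + 460) = 1*((1/7 - 17/7) + 460) = 1*(-16/7 + 460) = 1*(3204/7) = 3204/7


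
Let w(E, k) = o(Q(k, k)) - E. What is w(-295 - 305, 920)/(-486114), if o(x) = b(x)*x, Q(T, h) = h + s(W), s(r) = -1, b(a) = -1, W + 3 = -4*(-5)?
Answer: 319/486114 ≈ 0.00065622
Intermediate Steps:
W = 17 (W = -3 - 4*(-5) = -3 + 20 = 17)
Q(T, h) = -1 + h (Q(T, h) = h - 1 = -1 + h)
o(x) = -x
w(E, k) = 1 - E - k (w(E, k) = -(-1 + k) - E = (1 - k) - E = 1 - E - k)
w(-295 - 305, 920)/(-486114) = (1 - (-295 - 305) - 1*920)/(-486114) = (1 - 1*(-600) - 920)*(-1/486114) = (1 + 600 - 920)*(-1/486114) = -319*(-1/486114) = 319/486114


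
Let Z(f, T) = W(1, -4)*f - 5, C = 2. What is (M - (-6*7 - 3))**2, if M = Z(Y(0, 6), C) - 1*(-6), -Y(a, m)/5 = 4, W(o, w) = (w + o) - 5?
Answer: 42436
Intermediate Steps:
W(o, w) = -5 + o + w (W(o, w) = (o + w) - 5 = -5 + o + w)
Y(a, m) = -20 (Y(a, m) = -5*4 = -20)
Z(f, T) = -5 - 8*f (Z(f, T) = (-5 + 1 - 4)*f - 5 = -8*f - 5 = -5 - 8*f)
M = 161 (M = (-5 - 8*(-20)) - 1*(-6) = (-5 + 160) + 6 = 155 + 6 = 161)
(M - (-6*7 - 3))**2 = (161 - (-6*7 - 3))**2 = (161 - (-42 - 3))**2 = (161 - 1*(-45))**2 = (161 + 45)**2 = 206**2 = 42436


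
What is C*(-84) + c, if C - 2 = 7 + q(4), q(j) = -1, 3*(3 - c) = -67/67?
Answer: -2006/3 ≈ -668.67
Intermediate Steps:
c = 10/3 (c = 3 - (-67)/(3*67) = 3 - ⅓*(-1) = 3 + ⅓ = 10/3 ≈ 3.3333)
C = 8 (C = 2 + (7 - 1) = 2 + 6 = 8)
C*(-84) + c = 8*(-84) + 10/3 = -672 + 10/3 = -2006/3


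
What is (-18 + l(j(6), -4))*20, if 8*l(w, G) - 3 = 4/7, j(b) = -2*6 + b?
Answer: -4915/14 ≈ -351.07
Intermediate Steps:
j(b) = -12 + b
l(w, G) = 25/56 (l(w, G) = 3/8 + (4/7)/8 = 3/8 + (4*(⅐))/8 = 3/8 + (⅛)*(4/7) = 3/8 + 1/14 = 25/56)
(-18 + l(j(6), -4))*20 = (-18 + 25/56)*20 = -983/56*20 = -4915/14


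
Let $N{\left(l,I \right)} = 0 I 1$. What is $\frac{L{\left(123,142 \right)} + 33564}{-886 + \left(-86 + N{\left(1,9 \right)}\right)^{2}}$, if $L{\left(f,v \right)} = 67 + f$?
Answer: $\frac{2411}{465} \approx 5.1849$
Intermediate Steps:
$N{\left(l,I \right)} = 0$ ($N{\left(l,I \right)} = 0 \cdot 1 = 0$)
$\frac{L{\left(123,142 \right)} + 33564}{-886 + \left(-86 + N{\left(1,9 \right)}\right)^{2}} = \frac{\left(67 + 123\right) + 33564}{-886 + \left(-86 + 0\right)^{2}} = \frac{190 + 33564}{-886 + \left(-86\right)^{2}} = \frac{33754}{-886 + 7396} = \frac{33754}{6510} = 33754 \cdot \frac{1}{6510} = \frac{2411}{465}$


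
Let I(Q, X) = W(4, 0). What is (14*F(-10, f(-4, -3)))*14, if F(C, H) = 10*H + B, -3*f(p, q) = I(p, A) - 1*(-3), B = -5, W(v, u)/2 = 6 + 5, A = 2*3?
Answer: -51940/3 ≈ -17313.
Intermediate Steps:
A = 6
W(v, u) = 22 (W(v, u) = 2*(6 + 5) = 2*11 = 22)
I(Q, X) = 22
f(p, q) = -25/3 (f(p, q) = -(22 - 1*(-3))/3 = -(22 + 3)/3 = -1/3*25 = -25/3)
F(C, H) = -5 + 10*H (F(C, H) = 10*H - 5 = -5 + 10*H)
(14*F(-10, f(-4, -3)))*14 = (14*(-5 + 10*(-25/3)))*14 = (14*(-5 - 250/3))*14 = (14*(-265/3))*14 = -3710/3*14 = -51940/3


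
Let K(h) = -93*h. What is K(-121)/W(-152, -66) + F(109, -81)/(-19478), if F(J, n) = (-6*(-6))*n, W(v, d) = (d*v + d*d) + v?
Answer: 130349055/138644404 ≈ 0.94017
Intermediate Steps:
W(v, d) = v + d² + d*v (W(v, d) = (d*v + d²) + v = (d² + d*v) + v = v + d² + d*v)
F(J, n) = 36*n
K(-121)/W(-152, -66) + F(109, -81)/(-19478) = (-93*(-121))/(-152 + (-66)² - 66*(-152)) + (36*(-81))/(-19478) = 11253/(-152 + 4356 + 10032) - 2916*(-1/19478) = 11253/14236 + 1458/9739 = 130349055/138644404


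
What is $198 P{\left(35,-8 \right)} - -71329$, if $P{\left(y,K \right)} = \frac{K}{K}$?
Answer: $71527$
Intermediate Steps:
$P{\left(y,K \right)} = 1$
$198 P{\left(35,-8 \right)} - -71329 = 198 \cdot 1 - -71329 = 198 + 71329 = 71527$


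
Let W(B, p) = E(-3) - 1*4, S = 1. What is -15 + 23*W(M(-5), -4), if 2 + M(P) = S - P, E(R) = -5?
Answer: -222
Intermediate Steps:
M(P) = -1 - P (M(P) = -2 + (1 - P) = -1 - P)
W(B, p) = -9 (W(B, p) = -5 - 1*4 = -5 - 4 = -9)
-15 + 23*W(M(-5), -4) = -15 + 23*(-9) = -15 - 207 = -222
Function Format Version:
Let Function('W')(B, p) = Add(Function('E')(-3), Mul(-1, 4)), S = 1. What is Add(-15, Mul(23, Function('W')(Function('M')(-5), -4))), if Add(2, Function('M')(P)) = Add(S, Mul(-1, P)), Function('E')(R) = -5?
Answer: -222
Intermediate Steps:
Function('M')(P) = Add(-1, Mul(-1, P)) (Function('M')(P) = Add(-2, Add(1, Mul(-1, P))) = Add(-1, Mul(-1, P)))
Function('W')(B, p) = -9 (Function('W')(B, p) = Add(-5, Mul(-1, 4)) = Add(-5, -4) = -9)
Add(-15, Mul(23, Function('W')(Function('M')(-5), -4))) = Add(-15, Mul(23, -9)) = Add(-15, -207) = -222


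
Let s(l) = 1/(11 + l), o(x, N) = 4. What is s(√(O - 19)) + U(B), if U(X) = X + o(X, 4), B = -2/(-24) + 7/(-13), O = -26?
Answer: 46757/12948 - 3*I*√5/166 ≈ 3.6111 - 0.040411*I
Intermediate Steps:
B = -71/156 (B = -2*(-1/24) + 7*(-1/13) = 1/12 - 7/13 = -71/156 ≈ -0.45513)
U(X) = 4 + X (U(X) = X + 4 = 4 + X)
s(√(O - 19)) + U(B) = 1/(11 + √(-26 - 19)) + (4 - 71/156) = 1/(11 + √(-45)) + 553/156 = 1/(11 + 3*I*√5) + 553/156 = 553/156 + 1/(11 + 3*I*√5)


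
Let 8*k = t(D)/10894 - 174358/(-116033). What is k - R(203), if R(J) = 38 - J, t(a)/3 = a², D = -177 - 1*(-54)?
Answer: 1675729668463/10112508016 ≈ 165.71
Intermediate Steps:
D = -123 (D = -177 + 54 = -123)
t(a) = 3*a²
k = 7165845823/10112508016 (k = ((3*(-123)²)/10894 - 174358/(-116033))/8 = ((3*15129)*(1/10894) - 174358*(-1/116033))/8 = (45387*(1/10894) + 174358/116033)/8 = (45387/10894 + 174358/116033)/8 = (⅛)*(7165845823/1264063502) = 7165845823/10112508016 ≈ 0.70861)
k - R(203) = 7165845823/10112508016 - (38 - 1*203) = 7165845823/10112508016 - (38 - 203) = 7165845823/10112508016 - 1*(-165) = 7165845823/10112508016 + 165 = 1675729668463/10112508016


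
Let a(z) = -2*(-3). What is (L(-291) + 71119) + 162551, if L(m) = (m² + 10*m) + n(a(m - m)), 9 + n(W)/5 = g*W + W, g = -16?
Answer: 314946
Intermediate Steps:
a(z) = 6
n(W) = -45 - 75*W (n(W) = -45 + 5*(-16*W + W) = -45 + 5*(-15*W) = -45 - 75*W)
L(m) = -495 + m² + 10*m (L(m) = (m² + 10*m) + (-45 - 75*6) = (m² + 10*m) + (-45 - 450) = (m² + 10*m) - 495 = -495 + m² + 10*m)
(L(-291) + 71119) + 162551 = ((-495 + (-291)² + 10*(-291)) + 71119) + 162551 = ((-495 + 84681 - 2910) + 71119) + 162551 = (81276 + 71119) + 162551 = 152395 + 162551 = 314946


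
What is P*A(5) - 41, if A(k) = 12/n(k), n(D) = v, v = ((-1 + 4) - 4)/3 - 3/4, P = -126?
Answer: 17611/13 ≈ 1354.7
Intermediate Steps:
v = -13/12 (v = (3 - 4)*(1/3) - 3*1/4 = -1*1/3 - 3/4 = -1/3 - 3/4 = -13/12 ≈ -1.0833)
n(D) = -13/12
A(k) = -144/13 (A(k) = 12/(-13/12) = 12*(-12/13) = -144/13)
P*A(5) - 41 = -126*(-144/13) - 41 = 18144/13 - 41 = 17611/13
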